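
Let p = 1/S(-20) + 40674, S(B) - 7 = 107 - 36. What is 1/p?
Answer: 78/3172573 ≈ 2.4586e-5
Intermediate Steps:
S(B) = 78 (S(B) = 7 + (107 - 36) = 7 + 71 = 78)
p = 3172573/78 (p = 1/78 + 40674 = 3172573/78 ≈ 40674.)
1/p = 1/(3172573/78) = 78/3172573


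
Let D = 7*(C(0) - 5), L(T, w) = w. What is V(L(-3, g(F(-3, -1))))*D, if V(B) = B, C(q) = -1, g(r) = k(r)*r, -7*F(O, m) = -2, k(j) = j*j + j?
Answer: -216/49 ≈ -4.4082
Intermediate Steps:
k(j) = j + j² (k(j) = j² + j = j + j²)
F(O, m) = 2/7 (F(O, m) = -⅐*(-2) = 2/7)
g(r) = r²*(1 + r) (g(r) = (r*(1 + r))*r = r²*(1 + r))
D = -42 (D = 7*(-1 - 5) = 7*(-6) = -42)
V(L(-3, g(F(-3, -1))))*D = ((2/7)²*(1 + 2/7))*(-42) = ((4/49)*(9/7))*(-42) = (36/343)*(-42) = -216/49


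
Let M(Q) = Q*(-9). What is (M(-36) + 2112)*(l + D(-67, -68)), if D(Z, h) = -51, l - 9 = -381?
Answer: -1030428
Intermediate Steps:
M(Q) = -9*Q
l = -372 (l = 9 - 381 = -372)
(M(-36) + 2112)*(l + D(-67, -68)) = (-9*(-36) + 2112)*(-372 - 51) = (324 + 2112)*(-423) = 2436*(-423) = -1030428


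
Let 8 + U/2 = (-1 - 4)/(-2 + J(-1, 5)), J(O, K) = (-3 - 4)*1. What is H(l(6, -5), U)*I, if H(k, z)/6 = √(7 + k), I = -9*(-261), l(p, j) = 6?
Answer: 14094*√13 ≈ 50817.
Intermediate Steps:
I = 2349
J(O, K) = -7 (J(O, K) = -7*1 = -7)
U = -134/9 (U = -16 + 2*((-1 - 4)/(-2 - 7)) = -16 + 2*(-5/(-9)) = -16 + 2*(-5*(-⅑)) = -16 + 2*(5/9) = -16 + 10/9 = -134/9 ≈ -14.889)
H(k, z) = 6*√(7 + k)
H(l(6, -5), U)*I = (6*√(7 + 6))*2349 = (6*√13)*2349 = 14094*√13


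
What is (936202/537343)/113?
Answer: 936202/60719759 ≈ 0.015418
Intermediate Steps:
(936202/537343)/113 = (936202*(1/537343))*(1/113) = (936202/537343)*(1/113) = 936202/60719759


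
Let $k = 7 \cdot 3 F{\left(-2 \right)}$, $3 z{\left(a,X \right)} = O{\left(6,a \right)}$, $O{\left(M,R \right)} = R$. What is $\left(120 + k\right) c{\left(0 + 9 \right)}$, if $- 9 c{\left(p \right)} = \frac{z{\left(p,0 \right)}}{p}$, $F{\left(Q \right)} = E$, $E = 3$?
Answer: $- \frac{61}{9} \approx -6.7778$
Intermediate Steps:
$F{\left(Q \right)} = 3$
$z{\left(a,X \right)} = \frac{a}{3}$
$c{\left(p \right)} = - \frac{1}{27}$ ($c{\left(p \right)} = - \frac{\frac{p}{3} \frac{1}{p}}{9} = \left(- \frac{1}{9}\right) \frac{1}{3} = - \frac{1}{27}$)
$k = 63$ ($k = 7 \cdot 3 \cdot 3 = 21 \cdot 3 = 63$)
$\left(120 + k\right) c{\left(0 + 9 \right)} = \left(120 + 63\right) \left(- \frac{1}{27}\right) = 183 \left(- \frac{1}{27}\right) = - \frac{61}{9}$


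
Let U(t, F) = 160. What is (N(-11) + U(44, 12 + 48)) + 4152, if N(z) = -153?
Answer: 4159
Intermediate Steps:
(N(-11) + U(44, 12 + 48)) + 4152 = (-153 + 160) + 4152 = 7 + 4152 = 4159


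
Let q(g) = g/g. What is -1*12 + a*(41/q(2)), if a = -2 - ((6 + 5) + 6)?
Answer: -791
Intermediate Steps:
q(g) = 1
a = -19 (a = -2 - (11 + 6) = -2 - 1*17 = -2 - 17 = -19)
-1*12 + a*(41/q(2)) = -1*12 - 779/1 = -12 - 779 = -791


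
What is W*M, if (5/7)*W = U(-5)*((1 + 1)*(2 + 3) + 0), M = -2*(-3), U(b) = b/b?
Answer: 84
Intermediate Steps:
U(b) = 1
M = 6
W = 14 (W = 7*(1*((1 + 1)*(2 + 3) + 0))/5 = 7*(1*(2*5 + 0))/5 = 7*(1*(10 + 0))/5 = 7*(1*10)/5 = (7/5)*10 = 14)
W*M = 14*6 = 84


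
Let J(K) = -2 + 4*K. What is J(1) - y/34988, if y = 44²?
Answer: 17010/8747 ≈ 1.9447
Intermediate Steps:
y = 1936
J(1) - y/34988 = (-2 + 4*1) - 1936/34988 = (-2 + 4) - 1936/34988 = 2 - 1*484/8747 = 2 - 484/8747 = 17010/8747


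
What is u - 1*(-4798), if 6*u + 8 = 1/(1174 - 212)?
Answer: 9228787/1924 ≈ 4796.7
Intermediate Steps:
u = -2565/1924 (u = -4/3 + 1/(6*(1174 - 212)) = -4/3 + (⅙)/962 = -4/3 + (⅙)*(1/962) = -4/3 + 1/5772 = -2565/1924 ≈ -1.3332)
u - 1*(-4798) = -2565/1924 - 1*(-4798) = -2565/1924 + 4798 = 9228787/1924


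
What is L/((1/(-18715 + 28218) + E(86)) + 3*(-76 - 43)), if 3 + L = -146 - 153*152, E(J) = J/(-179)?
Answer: 39812770985/608087288 ≈ 65.472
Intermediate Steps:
E(J) = -J/179 (E(J) = J*(-1/179) = -J/179)
L = -23405 (L = -3 + (-146 - 153*152) = -3 + (-146 - 23256) = -3 - 23402 = -23405)
L/((1/(-18715 + 28218) + E(86)) + 3*(-76 - 43)) = -23405/((1/(-18715 + 28218) - 1/179*86) + 3*(-76 - 43)) = -23405/((1/9503 - 86/179) + 3*(-119)) = -23405/((1/9503 - 86/179) - 357) = -23405/(-817079/1701037 - 357) = -23405/(-608087288/1701037) = -23405*(-1701037/608087288) = 39812770985/608087288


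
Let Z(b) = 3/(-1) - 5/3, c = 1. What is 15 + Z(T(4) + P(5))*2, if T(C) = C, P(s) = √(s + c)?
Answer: 17/3 ≈ 5.6667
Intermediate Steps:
P(s) = √(1 + s) (P(s) = √(s + 1) = √(1 + s))
Z(b) = -14/3 (Z(b) = 3*(-1) - 5*⅓ = -3 - 5/3 = -14/3)
15 + Z(T(4) + P(5))*2 = 15 - 14/3*2 = 15 - 28/3 = 17/3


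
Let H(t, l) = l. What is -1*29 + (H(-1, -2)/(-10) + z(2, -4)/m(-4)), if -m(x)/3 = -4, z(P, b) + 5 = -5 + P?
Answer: -442/15 ≈ -29.467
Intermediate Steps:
z(P, b) = -10 + P (z(P, b) = -5 + (-5 + P) = -10 + P)
m(x) = 12 (m(x) = -3*(-4) = 12)
-1*29 + (H(-1, -2)/(-10) + z(2, -4)/m(-4)) = -1*29 + (-2/(-10) + (-10 + 2)/12) = -29 + (-2*(-1/10) - 8*1/12) = -29 + (1/5 - 2/3) = -29 - 7/15 = -442/15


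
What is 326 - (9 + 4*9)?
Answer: 281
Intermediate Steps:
326 - (9 + 4*9) = 326 - (9 + 36) = 326 - 1*45 = 326 - 45 = 281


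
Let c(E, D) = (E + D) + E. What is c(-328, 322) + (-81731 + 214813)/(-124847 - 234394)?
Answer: -120119576/359241 ≈ -334.37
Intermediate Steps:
c(E, D) = D + 2*E (c(E, D) = (D + E) + E = D + 2*E)
c(-328, 322) + (-81731 + 214813)/(-124847 - 234394) = (322 + 2*(-328)) + (-81731 + 214813)/(-124847 - 234394) = (322 - 656) + 133082/(-359241) = -334 + 133082*(-1/359241) = -334 - 133082/359241 = -120119576/359241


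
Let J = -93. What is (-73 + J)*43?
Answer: -7138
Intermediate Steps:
(-73 + J)*43 = (-73 - 93)*43 = -166*43 = -7138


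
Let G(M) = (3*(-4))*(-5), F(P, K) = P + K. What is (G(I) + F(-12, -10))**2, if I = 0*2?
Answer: 1444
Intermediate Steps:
F(P, K) = K + P
I = 0
G(M) = 60 (G(M) = -12*(-5) = 60)
(G(I) + F(-12, -10))**2 = (60 + (-10 - 12))**2 = (60 - 22)**2 = 38**2 = 1444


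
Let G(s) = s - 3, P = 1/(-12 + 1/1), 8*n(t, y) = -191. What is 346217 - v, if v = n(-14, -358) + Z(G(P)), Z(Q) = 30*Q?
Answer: 30477357/88 ≈ 3.4633e+5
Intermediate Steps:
n(t, y) = -191/8 (n(t, y) = (1/8)*(-191) = -191/8)
P = -1/11 (P = 1/(-12 + 1) = 1/(-11) = -1/11 ≈ -0.090909)
G(s) = -3 + s
v = -10261/88 (v = -191/8 + 30*(-3 - 1/11) = -191/8 + 30*(-34/11) = -191/8 - 1020/11 = -10261/88 ≈ -116.60)
346217 - v = 346217 - 1*(-10261/88) = 346217 + 10261/88 = 30477357/88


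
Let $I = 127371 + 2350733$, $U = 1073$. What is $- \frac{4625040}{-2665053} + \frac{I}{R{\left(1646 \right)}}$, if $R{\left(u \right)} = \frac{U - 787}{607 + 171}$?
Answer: $\frac{856354999230296}{127034193} \approx 6.7411 \cdot 10^{6}$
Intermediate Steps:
$R{\left(u \right)} = \frac{143}{389}$ ($R{\left(u \right)} = \frac{1073 - 787}{607 + 171} = \frac{286}{778} = 286 \cdot \frac{1}{778} = \frac{143}{389}$)
$I = 2478104$
$- \frac{4625040}{-2665053} + \frac{I}{R{\left(1646 \right)}} = - \frac{4625040}{-2665053} + \frac{2478104}{\frac{143}{389}} = \left(-4625040\right) \left(- \frac{1}{2665053}\right) + 2478104 \cdot \frac{389}{143} = \frac{1541680}{888351} + \frac{963982456}{143} = \frac{856354999230296}{127034193}$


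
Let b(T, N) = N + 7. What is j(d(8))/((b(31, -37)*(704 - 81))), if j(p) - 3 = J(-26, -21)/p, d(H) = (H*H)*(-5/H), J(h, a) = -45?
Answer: -11/49840 ≈ -0.00022071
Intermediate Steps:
b(T, N) = 7 + N
d(H) = -5*H (d(H) = H²*(-5/H) = -5*H)
j(p) = 3 - 45/p
j(d(8))/((b(31, -37)*(704 - 81))) = (3 - 45/((-5*8)))/(((7 - 37)*(704 - 81))) = (3 - 45/(-40))/((-30*623)) = (3 - 45*(-1/40))/(-18690) = (3 + 9/8)*(-1/18690) = (33/8)*(-1/18690) = -11/49840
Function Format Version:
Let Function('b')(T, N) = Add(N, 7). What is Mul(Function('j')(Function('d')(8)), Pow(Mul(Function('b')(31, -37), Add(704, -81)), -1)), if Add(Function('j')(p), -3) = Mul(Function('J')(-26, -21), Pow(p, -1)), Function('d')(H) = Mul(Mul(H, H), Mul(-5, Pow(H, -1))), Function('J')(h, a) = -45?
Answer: Rational(-11, 49840) ≈ -0.00022071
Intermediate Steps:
Function('b')(T, N) = Add(7, N)
Function('d')(H) = Mul(-5, H) (Function('d')(H) = Mul(Pow(H, 2), Mul(-5, Pow(H, -1))) = Mul(-5, H))
Function('j')(p) = Add(3, Mul(-45, Pow(p, -1)))
Mul(Function('j')(Function('d')(8)), Pow(Mul(Function('b')(31, -37), Add(704, -81)), -1)) = Mul(Add(3, Mul(-45, Pow(Mul(-5, 8), -1))), Pow(Mul(Add(7, -37), Add(704, -81)), -1)) = Mul(Add(3, Mul(-45, Pow(-40, -1))), Pow(Mul(-30, 623), -1)) = Mul(Add(3, Mul(-45, Rational(-1, 40))), Pow(-18690, -1)) = Mul(Add(3, Rational(9, 8)), Rational(-1, 18690)) = Mul(Rational(33, 8), Rational(-1, 18690)) = Rational(-11, 49840)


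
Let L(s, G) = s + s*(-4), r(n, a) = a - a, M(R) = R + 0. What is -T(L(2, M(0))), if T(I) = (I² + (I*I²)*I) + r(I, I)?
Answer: -1332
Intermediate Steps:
M(R) = R
r(n, a) = 0
L(s, G) = -3*s (L(s, G) = s - 4*s = -3*s)
T(I) = I² + I⁴ (T(I) = (I² + (I*I²)*I) + 0 = (I² + I³*I) + 0 = (I² + I⁴) + 0 = I² + I⁴)
-T(L(2, M(0))) = -((-3*2)² + (-3*2)⁴) = -((-6)² + (-6)⁴) = -(36 + 1296) = -1*1332 = -1332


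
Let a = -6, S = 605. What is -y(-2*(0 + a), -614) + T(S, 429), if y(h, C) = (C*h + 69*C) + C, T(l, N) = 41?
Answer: 50389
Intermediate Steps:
y(h, C) = 70*C + C*h (y(h, C) = (69*C + C*h) + C = 70*C + C*h)
-y(-2*(0 + a), -614) + T(S, 429) = -(-614)*(70 - 2*(0 - 6)) + 41 = -(-614)*(70 - 2*(-6)) + 41 = -(-614)*(70 + 12) + 41 = -(-614)*82 + 41 = -1*(-50348) + 41 = 50348 + 41 = 50389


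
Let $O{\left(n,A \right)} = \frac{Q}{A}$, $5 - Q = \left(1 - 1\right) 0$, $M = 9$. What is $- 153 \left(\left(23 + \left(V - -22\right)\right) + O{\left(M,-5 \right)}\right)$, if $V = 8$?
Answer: $-7956$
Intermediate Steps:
$Q = 5$ ($Q = 5 - \left(1 - 1\right) 0 = 5 - 0 \cdot 0 = 5 - 0 = 5 + 0 = 5$)
$O{\left(n,A \right)} = \frac{5}{A}$
$- 153 \left(\left(23 + \left(V - -22\right)\right) + O{\left(M,-5 \right)}\right) = - 153 \left(\left(23 + \left(8 - -22\right)\right) + \frac{5}{-5}\right) = - 153 \left(\left(23 + \left(8 + 22\right)\right) + 5 \left(- \frac{1}{5}\right)\right) = - 153 \left(\left(23 + 30\right) - 1\right) = - 153 \left(53 - 1\right) = \left(-153\right) 52 = -7956$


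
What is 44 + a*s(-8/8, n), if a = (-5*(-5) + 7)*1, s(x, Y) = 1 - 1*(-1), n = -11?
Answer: 108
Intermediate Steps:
s(x, Y) = 2 (s(x, Y) = 1 + 1 = 2)
a = 32 (a = (25 + 7)*1 = 32*1 = 32)
44 + a*s(-8/8, n) = 44 + 32*2 = 44 + 64 = 108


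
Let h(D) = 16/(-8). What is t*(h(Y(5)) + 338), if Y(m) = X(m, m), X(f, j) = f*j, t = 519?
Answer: 174384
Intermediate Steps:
Y(m) = m² (Y(m) = m*m = m²)
h(D) = -2 (h(D) = 16*(-⅛) = -2)
t*(h(Y(5)) + 338) = 519*(-2 + 338) = 519*336 = 174384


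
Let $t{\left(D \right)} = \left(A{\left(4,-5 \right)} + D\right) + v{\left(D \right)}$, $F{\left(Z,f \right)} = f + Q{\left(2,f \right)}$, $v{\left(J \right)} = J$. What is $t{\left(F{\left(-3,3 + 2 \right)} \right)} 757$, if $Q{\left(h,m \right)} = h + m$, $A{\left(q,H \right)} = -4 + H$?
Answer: $11355$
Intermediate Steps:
$F{\left(Z,f \right)} = 2 + 2 f$ ($F{\left(Z,f \right)} = f + \left(2 + f\right) = 2 + 2 f$)
$t{\left(D \right)} = -9 + 2 D$ ($t{\left(D \right)} = \left(\left(-4 - 5\right) + D\right) + D = \left(-9 + D\right) + D = -9 + 2 D$)
$t{\left(F{\left(-3,3 + 2 \right)} \right)} 757 = \left(-9 + 2 \left(2 + 2 \left(3 + 2\right)\right)\right) 757 = \left(-9 + 2 \left(2 + 2 \cdot 5\right)\right) 757 = \left(-9 + 2 \left(2 + 10\right)\right) 757 = \left(-9 + 2 \cdot 12\right) 757 = \left(-9 + 24\right) 757 = 15 \cdot 757 = 11355$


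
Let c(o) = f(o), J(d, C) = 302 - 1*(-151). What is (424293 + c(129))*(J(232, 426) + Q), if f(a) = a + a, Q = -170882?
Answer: -72355802379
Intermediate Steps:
f(a) = 2*a
J(d, C) = 453 (J(d, C) = 302 + 151 = 453)
c(o) = 2*o
(424293 + c(129))*(J(232, 426) + Q) = (424293 + 2*129)*(453 - 170882) = (424293 + 258)*(-170429) = 424551*(-170429) = -72355802379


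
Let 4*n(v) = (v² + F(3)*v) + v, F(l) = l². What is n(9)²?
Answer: 29241/16 ≈ 1827.6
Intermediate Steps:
n(v) = v²/4 + 5*v/2 (n(v) = ((v² + 3²*v) + v)/4 = ((v² + 9*v) + v)/4 = (v² + 10*v)/4 = v²/4 + 5*v/2)
n(9)² = ((¼)*9*(10 + 9))² = ((¼)*9*19)² = (171/4)² = 29241/16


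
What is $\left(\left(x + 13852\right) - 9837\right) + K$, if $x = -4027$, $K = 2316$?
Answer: $2304$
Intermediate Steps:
$\left(\left(x + 13852\right) - 9837\right) + K = \left(\left(-4027 + 13852\right) - 9837\right) + 2316 = \left(9825 - 9837\right) + 2316 = -12 + 2316 = 2304$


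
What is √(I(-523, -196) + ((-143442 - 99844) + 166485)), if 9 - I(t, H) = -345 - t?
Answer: I*√76970 ≈ 277.43*I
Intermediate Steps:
I(t, H) = 354 + t (I(t, H) = 9 - (-345 - t) = 9 + (345 + t) = 354 + t)
√(I(-523, -196) + ((-143442 - 99844) + 166485)) = √((354 - 523) + ((-143442 - 99844) + 166485)) = √(-169 + (-243286 + 166485)) = √(-169 - 76801) = √(-76970) = I*√76970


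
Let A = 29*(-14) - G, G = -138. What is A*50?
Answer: -13400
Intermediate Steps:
A = -268 (A = 29*(-14) - 1*(-138) = -406 + 138 = -268)
A*50 = -268*50 = -13400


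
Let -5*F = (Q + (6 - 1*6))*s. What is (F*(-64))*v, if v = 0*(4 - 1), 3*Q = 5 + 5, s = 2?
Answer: 0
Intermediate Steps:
Q = 10/3 (Q = (5 + 5)/3 = (⅓)*10 = 10/3 ≈ 3.3333)
v = 0 (v = 0*3 = 0)
F = -4/3 (F = -(10/3 + (6 - 1*6))*2/5 = -(10/3 + (6 - 6))*2/5 = -(10/3 + 0)*2/5 = -2*2/3 = -⅕*20/3 = -4/3 ≈ -1.3333)
(F*(-64))*v = -4/3*(-64)*0 = (256/3)*0 = 0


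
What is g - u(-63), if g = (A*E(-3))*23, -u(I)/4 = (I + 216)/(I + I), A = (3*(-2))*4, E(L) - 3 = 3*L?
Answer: 23150/7 ≈ 3307.1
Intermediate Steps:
E(L) = 3 + 3*L
A = -24 (A = -6*4 = -24)
u(I) = -2*(216 + I)/I (u(I) = -4*(I + 216)/(I + I) = -4*(216 + I)/(2*I) = -4*(216 + I)*1/(2*I) = -2*(216 + I)/I)
g = 3312 (g = -24*(3 + 3*(-3))*23 = -24*(3 - 9)*23 = -24*(-6)*23 = 144*23 = 3312)
g - u(-63) = 3312 - (-2 - 432/(-63)) = 3312 - (-2 - 432*(-1/63)) = 3312 - (-2 + 48/7) = 3312 - 1*34/7 = 3312 - 34/7 = 23150/7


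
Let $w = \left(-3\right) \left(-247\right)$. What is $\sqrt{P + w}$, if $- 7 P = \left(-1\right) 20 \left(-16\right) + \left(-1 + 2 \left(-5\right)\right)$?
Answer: $\frac{3 \sqrt{3794}}{7} \approx 26.398$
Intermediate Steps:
$P = - \frac{309}{7}$ ($P = - \frac{\left(-1\right) 20 \left(-16\right) + \left(-1 + 2 \left(-5\right)\right)}{7} = - \frac{\left(-20\right) \left(-16\right) - 11}{7} = - \frac{320 - 11}{7} = \left(- \frac{1}{7}\right) 309 = - \frac{309}{7} \approx -44.143$)
$w = 741$
$\sqrt{P + w} = \sqrt{- \frac{309}{7} + 741} = \sqrt{\frac{4878}{7}} = \frac{3 \sqrt{3794}}{7}$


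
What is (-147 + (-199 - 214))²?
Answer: 313600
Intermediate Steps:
(-147 + (-199 - 214))² = (-147 - 413)² = (-560)² = 313600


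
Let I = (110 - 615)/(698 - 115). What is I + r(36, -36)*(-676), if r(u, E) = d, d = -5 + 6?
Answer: -394613/583 ≈ -676.87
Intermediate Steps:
d = 1
r(u, E) = 1
I = -505/583 ≈ -0.86621
I + r(36, -36)*(-676) = -505/583 + 1*(-676) = -505/583 - 676 = -394613/583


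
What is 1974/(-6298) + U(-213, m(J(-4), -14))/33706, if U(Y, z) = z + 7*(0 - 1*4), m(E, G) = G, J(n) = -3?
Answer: -355320/1129151 ≈ -0.31468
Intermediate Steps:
U(Y, z) = -28 + z (U(Y, z) = z + 7*(0 - 4) = z + 7*(-4) = z - 28 = -28 + z)
1974/(-6298) + U(-213, m(J(-4), -14))/33706 = 1974/(-6298) + (-28 - 14)/33706 = 1974*(-1/6298) - 42*1/33706 = -21/67 - 21/16853 = -355320/1129151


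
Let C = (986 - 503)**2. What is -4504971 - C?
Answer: -4738260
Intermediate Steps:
C = 233289 (C = 483**2 = 233289)
-4504971 - C = -4504971 - 1*233289 = -4504971 - 233289 = -4738260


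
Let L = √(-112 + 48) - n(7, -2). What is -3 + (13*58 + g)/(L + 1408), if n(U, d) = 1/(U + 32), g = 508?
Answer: -6343336197/3015315265 - 15356016*I/3015315265 ≈ -2.1037 - 0.0050927*I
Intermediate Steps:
n(U, d) = 1/(32 + U)
L = -1/39 + 8*I (L = √(-112 + 48) - 1/(32 + 7) = √(-64) - 1/39 = 8*I - 1*1/39 = 8*I - 1/39 = -1/39 + 8*I ≈ -0.025641 + 8.0*I)
-3 + (13*58 + g)/(L + 1408) = -3 + (13*58 + 508)/((-1/39 + 8*I) + 1408) = -3 + (754 + 508)/(54911/39 + 8*I) = -3 + 1262*(1521*(54911/39 - 8*I)/3015315265) = -3 + 1919502*(54911/39 - 8*I)/3015315265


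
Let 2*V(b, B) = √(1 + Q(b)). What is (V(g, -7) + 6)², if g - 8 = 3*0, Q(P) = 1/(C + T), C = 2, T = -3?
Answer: 36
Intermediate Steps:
Q(P) = -1 (Q(P) = 1/(2 - 3) = 1/(-1) = -1)
g = 8 (g = 8 + 3*0 = 8 + 0 = 8)
V(b, B) = 0 (V(b, B) = √(1 - 1)/2 = √0/2 = (½)*0 = 0)
(V(g, -7) + 6)² = (0 + 6)² = 6² = 36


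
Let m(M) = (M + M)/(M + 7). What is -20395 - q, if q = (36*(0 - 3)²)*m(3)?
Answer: -102947/5 ≈ -20589.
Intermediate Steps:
m(M) = 2*M/(7 + M) (m(M) = (2*M)/(7 + M) = 2*M/(7 + M))
q = 972/5 (q = (36*(0 - 3)²)*(2*3/(7 + 3)) = (36*(-3)²)*(2*3/10) = (36*9)*(2*3*(⅒)) = 324*(⅗) = 972/5 ≈ 194.40)
-20395 - q = -20395 - 1*972/5 = -20395 - 972/5 = -102947/5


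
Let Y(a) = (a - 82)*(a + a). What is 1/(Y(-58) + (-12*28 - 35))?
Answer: 1/15869 ≈ 6.3016e-5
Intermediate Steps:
Y(a) = 2*a*(-82 + a) (Y(a) = (-82 + a)*(2*a) = 2*a*(-82 + a))
1/(Y(-58) + (-12*28 - 35)) = 1/(2*(-58)*(-82 - 58) + (-12*28 - 35)) = 1/(2*(-58)*(-140) + (-336 - 35)) = 1/(16240 - 371) = 1/15869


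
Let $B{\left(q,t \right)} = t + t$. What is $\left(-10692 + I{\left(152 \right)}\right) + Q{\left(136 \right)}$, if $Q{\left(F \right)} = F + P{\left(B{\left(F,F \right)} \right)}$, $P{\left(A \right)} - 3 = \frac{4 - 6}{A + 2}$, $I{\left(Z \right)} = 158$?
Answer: $- \frac{1424116}{137} \approx -10395.0$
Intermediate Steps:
$B{\left(q,t \right)} = 2 t$
$P{\left(A \right)} = 3 - \frac{2}{2 + A}$ ($P{\left(A \right)} = 3 + \frac{4 - 6}{A + 2} = 3 - \frac{2}{2 + A}$)
$Q{\left(F \right)} = F + \frac{4 + 6 F}{2 + 2 F}$ ($Q{\left(F \right)} = F + \frac{4 + 3 \cdot 2 F}{2 + 2 F} = F + \frac{4 + 6 F}{2 + 2 F}$)
$\left(-10692 + I{\left(152 \right)}\right) + Q{\left(136 \right)} = \left(-10692 + 158\right) + \frac{2 + 136^{2} + 4 \cdot 136}{1 + 136} = -10534 + \frac{2 + 18496 + 544}{137} = -10534 + \frac{1}{137} \cdot 19042 = -10534 + \frac{19042}{137} = - \frac{1424116}{137}$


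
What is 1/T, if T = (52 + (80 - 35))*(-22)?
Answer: -1/2134 ≈ -0.00046860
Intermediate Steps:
T = -2134 (T = (52 + 45)*(-22) = 97*(-22) = -2134)
1/T = 1/(-2134) = -1/2134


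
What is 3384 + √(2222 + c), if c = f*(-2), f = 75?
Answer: 3384 + 2*√518 ≈ 3429.5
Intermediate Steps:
c = -150 (c = 75*(-2) = -150)
3384 + √(2222 + c) = 3384 + √(2222 - 150) = 3384 + √2072 = 3384 + 2*√518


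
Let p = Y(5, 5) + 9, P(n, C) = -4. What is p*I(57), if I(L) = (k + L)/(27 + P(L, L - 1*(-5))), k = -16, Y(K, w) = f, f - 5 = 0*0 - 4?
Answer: 410/23 ≈ 17.826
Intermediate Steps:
f = 1 (f = 5 + (0*0 - 4) = 5 + (0 - 4) = 5 - 4 = 1)
Y(K, w) = 1
p = 10 (p = 1 + 9 = 10)
I(L) = -16/23 + L/23 (I(L) = (-16 + L)/(27 - 4) = (-16 + L)/23 = (-16 + L)*(1/23) = -16/23 + L/23)
p*I(57) = 10*(-16/23 + (1/23)*57) = 10*(-16/23 + 57/23) = 10*(41/23) = 410/23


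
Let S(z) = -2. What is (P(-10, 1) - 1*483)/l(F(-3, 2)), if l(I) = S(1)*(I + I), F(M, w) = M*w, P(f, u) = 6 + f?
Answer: -487/24 ≈ -20.292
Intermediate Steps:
l(I) = -4*I (l(I) = -2*(I + I) = -4*I)
(P(-10, 1) - 1*483)/l(F(-3, 2)) = ((6 - 10) - 1*483)/((-(-12)*2)) = (-4 - 483)/((-4*(-6))) = -487/24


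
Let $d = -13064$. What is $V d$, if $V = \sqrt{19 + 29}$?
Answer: $- 52256 \sqrt{3} \approx -90510.0$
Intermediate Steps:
$V = 4 \sqrt{3}$ ($V = \sqrt{48} = 4 \sqrt{3} \approx 6.9282$)
$V d = 4 \sqrt{3} \left(-13064\right) = - 52256 \sqrt{3}$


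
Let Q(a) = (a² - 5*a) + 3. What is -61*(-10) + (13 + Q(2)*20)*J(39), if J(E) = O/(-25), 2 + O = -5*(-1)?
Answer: 15391/25 ≈ 615.64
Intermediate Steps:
Q(a) = 3 + a² - 5*a
O = 3 (O = -2 - 5*(-1) = -2 + 5 = 3)
J(E) = -3/25 (J(E) = 3/(-25) = 3*(-1/25) = -3/25)
-61*(-10) + (13 + Q(2)*20)*J(39) = -61*(-10) + (13 + (3 + 2² - 5*2)*20)*(-3/25) = 610 + (13 + (3 + 4 - 10)*20)*(-3/25) = 610 + (13 - 3*20)*(-3/25) = 610 + (13 - 60)*(-3/25) = 610 - 47*(-3/25) = 610 + 141/25 = 15391/25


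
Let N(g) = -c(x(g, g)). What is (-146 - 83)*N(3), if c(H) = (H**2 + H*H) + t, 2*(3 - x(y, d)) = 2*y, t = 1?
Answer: 229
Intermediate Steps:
x(y, d) = 3 - y
c(H) = 1 + 2*H**2 (c(H) = (H**2 + H*H) + 1 = (H**2 + H**2) + 1 = 2*H**2 + 1 = 1 + 2*H**2)
N(g) = -1 - 2*(3 - g)**2 (N(g) = -(1 + 2*(3 - g)**2) = -1 - 2*(3 - g)**2)
(-146 - 83)*N(3) = (-146 - 83)*(-1 - 2*(-3 + 3)**2) = -229*(-1 - 2*0**2) = -229*(-1 - 2*0) = -229*(-1 + 0) = -229*(-1) = 229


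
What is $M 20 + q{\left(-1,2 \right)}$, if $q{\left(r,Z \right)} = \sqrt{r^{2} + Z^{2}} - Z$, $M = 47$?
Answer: $938 + \sqrt{5} \approx 940.24$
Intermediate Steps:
$q{\left(r,Z \right)} = \sqrt{Z^{2} + r^{2}} - Z$
$M 20 + q{\left(-1,2 \right)} = 47 \cdot 20 + \left(\sqrt{2^{2} + \left(-1\right)^{2}} - 2\right) = 940 - \left(2 - \sqrt{4 + 1}\right) = 940 - \left(2 - \sqrt{5}\right) = 938 + \sqrt{5}$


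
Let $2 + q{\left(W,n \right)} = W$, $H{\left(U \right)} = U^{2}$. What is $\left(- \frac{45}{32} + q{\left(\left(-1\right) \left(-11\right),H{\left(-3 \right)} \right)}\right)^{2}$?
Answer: $\frac{59049}{1024} \approx 57.665$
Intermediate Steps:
$q{\left(W,n \right)} = -2 + W$
$\left(- \frac{45}{32} + q{\left(\left(-1\right) \left(-11\right),H{\left(-3 \right)} \right)}\right)^{2} = \left(- \frac{45}{32} - -9\right)^{2} = \left(\left(-45\right) \frac{1}{32} + \left(-2 + 11\right)\right)^{2} = \left(- \frac{45}{32} + 9\right)^{2} = \left(\frac{243}{32}\right)^{2} = \frac{59049}{1024}$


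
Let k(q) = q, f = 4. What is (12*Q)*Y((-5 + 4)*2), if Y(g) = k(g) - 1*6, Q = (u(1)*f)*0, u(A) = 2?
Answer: 0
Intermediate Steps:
Q = 0 (Q = (2*4)*0 = 8*0 = 0)
Y(g) = -6 + g (Y(g) = g - 1*6 = g - 6 = -6 + g)
(12*Q)*Y((-5 + 4)*2) = (12*0)*(-6 + (-5 + 4)*2) = 0*(-6 - 1*2) = 0*(-6 - 2) = 0*(-8) = 0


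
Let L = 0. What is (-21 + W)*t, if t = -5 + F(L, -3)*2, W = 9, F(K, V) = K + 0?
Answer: 60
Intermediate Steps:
F(K, V) = K
t = -5 (t = -5 + 0*2 = -5 + 0 = -5)
(-21 + W)*t = (-21 + 9)*(-5) = -12*(-5) = 60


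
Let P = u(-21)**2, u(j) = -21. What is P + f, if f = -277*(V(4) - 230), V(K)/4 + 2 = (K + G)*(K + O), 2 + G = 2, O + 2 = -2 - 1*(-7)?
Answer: 35343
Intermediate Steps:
O = 3 (O = -2 + (-2 - 1*(-7)) = -2 + (-2 + 7) = -2 + 5 = 3)
G = 0 (G = -2 + 2 = 0)
V(K) = -8 + 4*K*(3 + K) (V(K) = -8 + 4*((K + 0)*(K + 3)) = -8 + 4*(K*(3 + K)) = -8 + 4*K*(3 + K))
f = 34902 (f = -277*((-8 + 4*4**2 + 12*4) - 230) = -277*((-8 + 4*16 + 48) - 230) = -277*((-8 + 64 + 48) - 230) = -277*(104 - 230) = -277*(-126) = 34902)
P = 441 (P = (-21)**2 = 441)
P + f = 441 + 34902 = 35343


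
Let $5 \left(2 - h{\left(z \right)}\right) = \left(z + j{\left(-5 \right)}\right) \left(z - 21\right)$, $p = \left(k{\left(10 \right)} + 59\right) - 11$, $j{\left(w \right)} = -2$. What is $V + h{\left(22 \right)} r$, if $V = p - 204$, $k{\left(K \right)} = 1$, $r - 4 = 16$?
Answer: $-195$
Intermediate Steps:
$r = 20$ ($r = 4 + 16 = 20$)
$p = 49$ ($p = \left(1 + 59\right) - 11 = 60 - 11 = 49$)
$h{\left(z \right)} = 2 - \frac{\left(-21 + z\right) \left(-2 + z\right)}{5}$ ($h{\left(z \right)} = 2 - \frac{\left(z - 2\right) \left(z - 21\right)}{5} = 2 - \frac{\left(-2 + z\right) \left(-21 + z\right)}{5} = 2 - \frac{\left(-21 + z\right) \left(-2 + z\right)}{5}$)
$V = -155$ ($V = 49 - 204 = -155$)
$V + h{\left(22 \right)} r = -155 + \left(- \frac{32}{5} - \frac{22^{2}}{5} + \frac{23}{5} \cdot 22\right) 20 = -155 + \left(- \frac{32}{5} - \frac{484}{5} + \frac{506}{5}\right) 20 = -155 - 40 = -195$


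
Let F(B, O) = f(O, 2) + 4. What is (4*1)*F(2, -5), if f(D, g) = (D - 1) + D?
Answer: -28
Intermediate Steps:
f(D, g) = -1 + 2*D (f(D, g) = (-1 + D) + D = -1 + 2*D)
F(B, O) = 3 + 2*O (F(B, O) = (-1 + 2*O) + 4 = 3 + 2*O)
(4*1)*F(2, -5) = (4*1)*(3 + 2*(-5)) = 4*(3 - 10) = 4*(-7) = -28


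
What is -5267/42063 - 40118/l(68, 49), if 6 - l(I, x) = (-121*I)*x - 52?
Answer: -211738658/942281305 ≈ -0.22471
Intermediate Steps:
l(I, x) = 58 + 121*I*x (l(I, x) = 6 - ((-121*I)*x - 52) = 6 - (-121*I*x - 52) = 6 - (-52 - 121*I*x) = 6 + (52 + 121*I*x) = 58 + 121*I*x)
-5267/42063 - 40118/l(68, 49) = -5267/42063 - 40118/(58 + 121*68*49) = -5267*1/42063 - 40118/(58 + 403172) = -5267/42063 - 40118/403230 = -5267/42063 - 40118*1/403230 = -5267/42063 - 20059/201615 = -211738658/942281305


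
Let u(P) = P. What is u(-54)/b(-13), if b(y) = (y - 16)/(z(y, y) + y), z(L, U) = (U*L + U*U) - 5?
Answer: 17280/29 ≈ 595.86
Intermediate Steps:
z(L, U) = -5 + U**2 + L*U (z(L, U) = (L*U + U**2) - 5 = (U**2 + L*U) - 5 = -5 + U**2 + L*U)
b(y) = (-16 + y)/(-5 + y + 2*y**2) (b(y) = (y - 16)/((-5 + y**2 + y*y) + y) = (-16 + y)/((-5 + y**2 + y**2) + y) = (-16 + y)/((-5 + 2*y**2) + y) = (-16 + y)/(-5 + y + 2*y**2))
u(-54)/b(-13) = -54*(-5 - 13 + 2*(-13)**2)/(-16 - 13) = -54/(-29/(-5 - 13 + 2*169)) = -54/(-29/(-5 - 13 + 338)) = -54/(-29/320) = -54*(-320/29) = 17280/29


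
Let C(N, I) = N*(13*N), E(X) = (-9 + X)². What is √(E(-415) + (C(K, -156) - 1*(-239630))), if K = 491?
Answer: √3553459 ≈ 1885.1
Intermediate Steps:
C(N, I) = 13*N²
√(E(-415) + (C(K, -156) - 1*(-239630))) = √((-9 - 415)² + (13*491² - 1*(-239630))) = √((-424)² + (13*241081 + 239630)) = √(179776 + (3134053 + 239630)) = √(179776 + 3373683) = √3553459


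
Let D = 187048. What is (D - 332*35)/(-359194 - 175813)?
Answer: -15948/48637 ≈ -0.32790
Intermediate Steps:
(D - 332*35)/(-359194 - 175813) = (187048 - 332*35)/(-359194 - 175813) = (187048 - 11620)/(-535007) = 175428*(-1/535007) = -15948/48637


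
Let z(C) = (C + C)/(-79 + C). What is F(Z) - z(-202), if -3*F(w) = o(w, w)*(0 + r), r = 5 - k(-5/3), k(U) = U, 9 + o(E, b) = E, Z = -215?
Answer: 1255244/2529 ≈ 496.34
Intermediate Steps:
o(E, b) = -9 + E
z(C) = 2*C/(-79 + C) (z(C) = (2*C)/(-79 + C) = 2*C/(-79 + C))
r = 20/3 (r = 5 - (-5)/3 = 5 - 1*(-5/3) = 5 + 5/3 = 20/3 ≈ 6.6667)
F(w) = 20 - 20*w/9 (F(w) = -(-9 + w)*(0 + 20/3)/3 = -(-9 + w)*20/(3*3) = -(-60 + 20*w/3)/3 = 20 - 20*w/9)
F(Z) - z(-202) = (20 - 20/9*(-215)) - 2*(-202)/(-79 - 202) = (20 + 4300/9) - 2*(-202)/(-281) = 4480/9 - 2*(-202)*(-1)/281 = 4480/9 - 1*404/281 = 4480/9 - 404/281 = 1255244/2529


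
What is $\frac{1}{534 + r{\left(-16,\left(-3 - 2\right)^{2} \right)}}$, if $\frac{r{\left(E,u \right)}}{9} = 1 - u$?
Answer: $\frac{1}{318} \approx 0.0031447$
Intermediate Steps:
$r{\left(E,u \right)} = 9 - 9 u$ ($r{\left(E,u \right)} = 9 \left(1 - u\right) = 9 - 9 u$)
$\frac{1}{534 + r{\left(-16,\left(-3 - 2\right)^{2} \right)}} = \frac{1}{534 + \left(9 - 9 \left(-3 - 2\right)^{2}\right)} = \frac{1}{534 + \left(9 - 9 \left(-5\right)^{2}\right)} = \frac{1}{534 + \left(9 - 225\right)} = \frac{1}{534 - 216} = \frac{1}{318}$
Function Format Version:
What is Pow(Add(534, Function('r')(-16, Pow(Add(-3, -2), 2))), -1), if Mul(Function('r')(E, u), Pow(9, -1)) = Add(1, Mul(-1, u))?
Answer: Rational(1, 318) ≈ 0.0031447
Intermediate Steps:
Function('r')(E, u) = Add(9, Mul(-9, u)) (Function('r')(E, u) = Mul(9, Add(1, Mul(-1, u))) = Add(9, Mul(-9, u)))
Pow(Add(534, Function('r')(-16, Pow(Add(-3, -2), 2))), -1) = Pow(Add(534, Add(9, Mul(-9, Pow(Add(-3, -2), 2)))), -1) = Pow(Add(534, Add(9, Mul(-9, Pow(-5, 2)))), -1) = Pow(Add(534, Add(9, Mul(-9, 25))), -1) = Pow(Add(534, Add(9, -225)), -1) = Pow(Add(534, -216), -1) = Pow(318, -1) = Rational(1, 318)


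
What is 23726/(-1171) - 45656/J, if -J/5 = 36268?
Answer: -1062252416/53087285 ≈ -20.010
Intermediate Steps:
J = -181340 (J = -5*36268 = -181340)
23726/(-1171) - 45656/J = 23726/(-1171) - 45656/(-181340) = 23726*(-1/1171) - 45656*(-1/181340) = -23726/1171 + 11414/45335 = -1062252416/53087285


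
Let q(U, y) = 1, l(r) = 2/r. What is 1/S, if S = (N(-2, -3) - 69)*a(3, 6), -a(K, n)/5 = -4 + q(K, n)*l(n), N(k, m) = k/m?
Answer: -9/11275 ≈ -0.00079823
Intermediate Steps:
a(K, n) = 20 - 10/n (a(K, n) = -5*(-4 + 1*(2/n)) = -5*(-4 + 2/n) = 20 - 10/n)
S = -11275/9 (S = (-2/(-3) - 69)*(20 - 10/6) = (-2*(-⅓) - 69)*(20 - 10*⅙) = (⅔ - 69)*(20 - 5/3) = -205/3*55/3 = -11275/9 ≈ -1252.8)
1/S = 1/(-11275/9) = -9/11275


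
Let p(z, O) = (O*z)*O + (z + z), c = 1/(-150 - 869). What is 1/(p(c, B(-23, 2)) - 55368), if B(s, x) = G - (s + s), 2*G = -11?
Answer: -4076/225686537 ≈ -1.8060e-5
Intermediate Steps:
G = -11/2 (G = (½)*(-11) = -11/2 ≈ -5.5000)
c = -1/1019 (c = 1/(-1019) = -1/1019 ≈ -0.00098135)
B(s, x) = -11/2 - 2*s (B(s, x) = -11/2 - (s + s) = -11/2 - 2*s)
p(z, O) = 2*z + z*O² (p(z, O) = z*O² + 2*z = 2*z + z*O²)
1/(p(c, B(-23, 2)) - 55368) = 1/(-(2 + (-11/2 - 2*(-23))²)/1019 - 55368) = 1/(-(2 + (-11/2 + 46)²)/1019 - 55368) = 1/(-(2 + (81/2)²)/1019 - 55368) = 1/(-(2 + 6561/4)/1019 - 55368) = 1/(-1/1019*6569/4 - 55368) = 1/(-6569/4076 - 55368) = 1/(-225686537/4076) = -4076/225686537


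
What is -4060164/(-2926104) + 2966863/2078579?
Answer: 1426726776559/506844860518 ≈ 2.8149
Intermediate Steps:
-4060164/(-2926104) + 2966863/2078579 = -4060164*(-1/2926104) + 2966863*(1/2078579) = 338347/243842 + 2966863/2078579 = 1426726776559/506844860518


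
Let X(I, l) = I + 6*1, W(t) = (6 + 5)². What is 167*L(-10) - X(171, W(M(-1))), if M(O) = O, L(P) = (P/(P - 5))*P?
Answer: -3871/3 ≈ -1290.3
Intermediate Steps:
L(P) = P²/(-5 + P) (L(P) = (P/(-5 + P))*P = P²/(-5 + P))
W(t) = 121 (W(t) = 11² = 121)
X(I, l) = 6 + I (X(I, l) = I + 6 = 6 + I)
167*L(-10) - X(171, W(M(-1))) = 167*((-10)²/(-5 - 10)) - (6 + 171) = 167*(100/(-15)) - 1*177 = 167*(100*(-1/15)) - 177 = 167*(-20/3) - 177 = -3340/3 - 177 = -3871/3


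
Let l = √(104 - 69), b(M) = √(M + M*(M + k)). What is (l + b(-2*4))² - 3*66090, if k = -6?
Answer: -198131 + 4*√910 ≈ -1.9801e+5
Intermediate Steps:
b(M) = √(M + M*(-6 + M)) (b(M) = √(M + M*(M - 6)) = √(M + M*(-6 + M)))
l = √35 ≈ 5.9161
(l + b(-2*4))² - 3*66090 = (√35 + √((-2*4)*(-5 - 2*4)))² - 3*66090 = (√35 + √(-8*(-5 - 8)))² - 198270 = (√35 + √(-8*(-13)))² - 198270 = (√35 + √104)² - 198270 = (√35 + 2*√26)² - 198270 = -198270 + (√35 + 2*√26)²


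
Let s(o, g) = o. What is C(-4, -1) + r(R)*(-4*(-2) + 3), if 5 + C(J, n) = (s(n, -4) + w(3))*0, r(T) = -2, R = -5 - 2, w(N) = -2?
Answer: -27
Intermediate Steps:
R = -7
C(J, n) = -5 (C(J, n) = -5 + (n - 2)*0 = -5 + (-2 + n)*0 = -5 + 0 = -5)
C(-4, -1) + r(R)*(-4*(-2) + 3) = -5 - 2*(-4*(-2) + 3) = -5 - 2*(8 + 3) = -5 - 2*11 = -5 - 22 = -27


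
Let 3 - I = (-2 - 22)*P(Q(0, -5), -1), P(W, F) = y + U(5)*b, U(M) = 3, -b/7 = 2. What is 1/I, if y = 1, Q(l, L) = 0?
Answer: -1/981 ≈ -0.0010194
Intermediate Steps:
b = -14 (b = -7*2 = -14)
P(W, F) = -41 (P(W, F) = 1 + 3*(-14) = 1 - 42 = -41)
I = -981 (I = 3 - (-2 - 22)*(-41) = 3 - (-24)*(-41) = 3 - 1*984 = 3 - 984 = -981)
1/I = 1/(-981) = -1/981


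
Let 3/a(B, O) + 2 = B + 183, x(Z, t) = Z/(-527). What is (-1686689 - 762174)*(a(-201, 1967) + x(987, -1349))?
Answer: 52212208023/10540 ≈ 4.9537e+6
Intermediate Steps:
x(Z, t) = -Z/527 (x(Z, t) = Z*(-1/527) = -Z/527)
a(B, O) = 3/(181 + B) (a(B, O) = 3/(-2 + (B + 183)) = 3/(-2 + (183 + B)) = 3/(181 + B))
(-1686689 - 762174)*(a(-201, 1967) + x(987, -1349)) = (-1686689 - 762174)*(3/(181 - 201) - 1/527*987) = -2448863*(3/(-20) - 987/527) = -2448863*(3*(-1/20) - 987/527) = -2448863*(-3/20 - 987/527) = -2448863*(-21321/10540) = 52212208023/10540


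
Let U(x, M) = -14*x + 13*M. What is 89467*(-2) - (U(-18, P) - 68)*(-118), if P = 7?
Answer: -146484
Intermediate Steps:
89467*(-2) - (U(-18, P) - 68)*(-118) = 89467*(-2) - ((-14*(-18) + 13*7) - 68)*(-118) = -178934 - ((252 + 91) - 68)*(-118) = -178934 - (343 - 68)*(-118) = -178934 - 275*(-118) = -178934 - 1*(-32450) = -178934 + 32450 = -146484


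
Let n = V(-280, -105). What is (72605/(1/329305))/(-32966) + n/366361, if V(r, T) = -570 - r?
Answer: -8759394593128665/12077456726 ≈ -7.2527e+5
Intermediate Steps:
n = -290 (n = -570 - 1*(-280) = -570 + 280 = -290)
(72605/(1/329305))/(-32966) + n/366361 = (72605/(1/329305))/(-32966) - 290/366361 = (72605/(1/329305))*(-1/32966) - 290*1/366361 = (72605*329305)*(-1/32966) - 290/366361 = 23909189525*(-1/32966) - 290/366361 = -23909189525/32966 - 290/366361 = -8759394593128665/12077456726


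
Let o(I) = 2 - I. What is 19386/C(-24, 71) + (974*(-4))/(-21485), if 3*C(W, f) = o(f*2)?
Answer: -124897919/300790 ≈ -415.23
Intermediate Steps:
C(W, f) = 2/3 - 2*f/3 (C(W, f) = (2 - f*2)/3 = (2 - 2*f)/3 = 2/3 - 2*f/3)
19386/C(-24, 71) + (974*(-4))/(-21485) = 19386/(2/3 - 2/3*71) + (974*(-4))/(-21485) = 19386/(2/3 - 142/3) - 3896*(-1/21485) = 19386/(-140/3) + 3896/21485 = 19386*(-3/140) + 3896/21485 = -29079/70 + 3896/21485 = -124897919/300790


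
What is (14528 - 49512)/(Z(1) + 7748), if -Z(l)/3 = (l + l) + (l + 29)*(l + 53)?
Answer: -17492/1441 ≈ -12.139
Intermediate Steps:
Z(l) = -6*l - 3*(29 + l)*(53 + l) (Z(l) = -3*((l + l) + (l + 29)*(l + 53)) = -3*(2*l + (29 + l)*(53 + l)) = -6*l - 3*(29 + l)*(53 + l))
(14528 - 49512)/(Z(1) + 7748) = (14528 - 49512)/((-4611 - 252*1 - 3*1²) + 7748) = -34984/((-4611 - 252 - 3*1) + 7748) = -34984/((-4611 - 252 - 3) + 7748) = -34984/(-4866 + 7748) = -34984/2882 = -34984*1/2882 = -17492/1441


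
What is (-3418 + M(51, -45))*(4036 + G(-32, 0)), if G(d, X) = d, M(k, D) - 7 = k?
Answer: -13453440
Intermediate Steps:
M(k, D) = 7 + k
(-3418 + M(51, -45))*(4036 + G(-32, 0)) = (-3418 + (7 + 51))*(4036 - 32) = (-3418 + 58)*4004 = -3360*4004 = -13453440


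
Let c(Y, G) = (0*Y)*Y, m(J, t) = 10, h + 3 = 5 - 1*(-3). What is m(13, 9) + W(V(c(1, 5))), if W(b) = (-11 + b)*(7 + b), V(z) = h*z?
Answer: -67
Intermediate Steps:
h = 5 (h = -3 + (5 - 1*(-3)) = -3 + (5 + 3) = -3 + 8 = 5)
c(Y, G) = 0 (c(Y, G) = 0*Y = 0)
V(z) = 5*z
m(13, 9) + W(V(c(1, 5))) = 10 + (-77 + (5*0)² - 20*0) = 10 + (-77 + 0² - 4*0) = 10 + (-77 + 0 + 0) = 10 - 77 = -67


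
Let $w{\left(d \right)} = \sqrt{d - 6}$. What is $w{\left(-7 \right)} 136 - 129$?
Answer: $-129 + 136 i \sqrt{13} \approx -129.0 + 490.35 i$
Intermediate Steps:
$w{\left(d \right)} = \sqrt{-6 + d}$
$w{\left(-7 \right)} 136 - 129 = \sqrt{-6 - 7} \cdot 136 - 129 = \sqrt{-13} \cdot 136 - 129 = i \sqrt{13} \cdot 136 - 129 = 136 i \sqrt{13} - 129 = -129 + 136 i \sqrt{13}$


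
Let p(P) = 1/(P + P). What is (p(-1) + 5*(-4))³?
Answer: -68921/8 ≈ -8615.1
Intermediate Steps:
p(P) = 1/(2*P)
(p(-1) + 5*(-4))³ = ((½)/(-1) + 5*(-4))³ = ((½)*(-1) - 20)³ = (-½ - 20)³ = (-41/2)³ = -68921/8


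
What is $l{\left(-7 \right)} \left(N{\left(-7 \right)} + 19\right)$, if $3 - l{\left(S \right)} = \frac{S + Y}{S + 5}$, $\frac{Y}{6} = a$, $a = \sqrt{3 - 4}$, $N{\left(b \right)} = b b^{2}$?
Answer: $162 - 972 i \approx 162.0 - 972.0 i$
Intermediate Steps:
$N{\left(b \right)} = b^{3}$
$a = i$ ($a = \sqrt{-1} = i \approx 1.0 i$)
$Y = 6 i \approx 6.0 i$
$l{\left(S \right)} = 3 - \frac{S + 6 i}{5 + S}$ ($l{\left(S \right)} = 3 - \frac{S + 6 i}{S + 5} = 3 - \frac{S + 6 i}{5 + S}$)
$l{\left(-7 \right)} \left(N{\left(-7 \right)} + 19\right) = \frac{15 - 6 i + 2 \left(-7\right)}{5 - 7} \left(\left(-7\right)^{3} + 19\right) = \frac{15 - 6 i - 14}{-2} \left(-343 + 19\right) = - \frac{1 - 6 i}{2} \left(-324\right) = \left(- \frac{1}{2} + 3 i\right) \left(-324\right) = 162 - 972 i$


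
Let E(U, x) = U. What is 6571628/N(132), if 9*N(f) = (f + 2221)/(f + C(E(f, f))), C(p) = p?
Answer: 15614188128/2353 ≈ 6.6359e+6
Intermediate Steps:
N(f) = (2221 + f)/(18*f) (N(f) = ((f + 2221)/(f + f))/9 = ((2221 + f)/((2*f)))/9 = ((2221 + f)*(1/(2*f)))/9 = ((2221 + f)/(2*f))/9 = (2221 + f)/(18*f))
6571628/N(132) = 6571628/(((1/18)*(2221 + 132)/132)) = 6571628/(((1/18)*(1/132)*2353)) = 6571628/(2353/2376) = 6571628*(2376/2353) = 15614188128/2353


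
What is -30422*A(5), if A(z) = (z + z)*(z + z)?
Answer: -3042200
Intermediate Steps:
A(z) = 4*z**2 (A(z) = (2*z)*(2*z) = 4*z**2)
-30422*A(5) = -121688*5**2 = -121688*25 = -30422*100 = -3042200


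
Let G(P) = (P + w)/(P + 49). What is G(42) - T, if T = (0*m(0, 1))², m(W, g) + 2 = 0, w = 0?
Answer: 6/13 ≈ 0.46154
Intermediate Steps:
m(W, g) = -2 (m(W, g) = -2 + 0 = -2)
G(P) = P/(49 + P) (G(P) = (P + 0)/(P + 49) = P/(49 + P))
T = 0 (T = (0*(-2))² = 0² = 0)
G(42) - T = 42/(49 + 42) - 1*0 = 42/91 + 0 = 42*(1/91) + 0 = 6/13 + 0 = 6/13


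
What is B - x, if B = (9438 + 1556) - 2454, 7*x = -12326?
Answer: 72106/7 ≈ 10301.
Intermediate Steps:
x = -12326/7 (x = (⅐)*(-12326) = -12326/7 ≈ -1760.9)
B = 8540 (B = 10994 - 2454 = 8540)
B - x = 8540 - 1*(-12326/7) = 8540 + 12326/7 = 72106/7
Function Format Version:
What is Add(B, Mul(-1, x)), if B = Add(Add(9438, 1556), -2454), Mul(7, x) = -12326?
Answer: Rational(72106, 7) ≈ 10301.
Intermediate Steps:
x = Rational(-12326, 7) (x = Mul(Rational(1, 7), -12326) = Rational(-12326, 7) ≈ -1760.9)
B = 8540 (B = Add(10994, -2454) = 8540)
Add(B, Mul(-1, x)) = Add(8540, Mul(-1, Rational(-12326, 7))) = Add(8540, Rational(12326, 7)) = Rational(72106, 7)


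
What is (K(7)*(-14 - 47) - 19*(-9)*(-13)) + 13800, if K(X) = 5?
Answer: 11272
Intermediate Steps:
(K(7)*(-14 - 47) - 19*(-9)*(-13)) + 13800 = (5*(-14 - 47) - 19*(-9)*(-13)) + 13800 = (5*(-61) - (-171)*(-13)) + 13800 = (-305 - 1*2223) + 13800 = (-305 - 2223) + 13800 = -2528 + 13800 = 11272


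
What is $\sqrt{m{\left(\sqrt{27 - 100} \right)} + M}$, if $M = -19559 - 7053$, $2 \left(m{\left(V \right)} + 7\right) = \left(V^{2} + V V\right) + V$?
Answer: $\frac{\sqrt{-106768 + 2 i \sqrt{73}}}{2} \approx 0.013074 + 163.38 i$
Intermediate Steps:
$m{\left(V \right)} = -7 + V^{2} + \frac{V}{2}$ ($m{\left(V \right)} = -7 + \frac{\left(V^{2} + V V\right) + V}{2} = -7 + \frac{\left(V^{2} + V^{2}\right) + V}{2} = -7 + \frac{2 V^{2} + V}{2} = -7 + \frac{V + 2 V^{2}}{2} = -7 + \left(V^{2} + \frac{V}{2}\right) = -7 + V^{2} + \frac{V}{2}$)
$M = -26612$ ($M = -19559 - 7053 = -26612$)
$\sqrt{m{\left(\sqrt{27 - 100} \right)} + M} = \sqrt{\left(-7 + \left(\sqrt{27 - 100}\right)^{2} + \frac{\sqrt{27 - 100}}{2}\right) - 26612} = \sqrt{\left(-7 + \left(\sqrt{-73}\right)^{2} + \frac{\sqrt{-73}}{2}\right) - 26612} = \sqrt{\left(-7 + \left(i \sqrt{73}\right)^{2} + \frac{i \sqrt{73}}{2}\right) - 26612} = \sqrt{\left(-7 - 73 + \frac{i \sqrt{73}}{2}\right) - 26612} = \sqrt{\left(-80 + \frac{i \sqrt{73}}{2}\right) - 26612} = \sqrt{-26692 + \frac{i \sqrt{73}}{2}}$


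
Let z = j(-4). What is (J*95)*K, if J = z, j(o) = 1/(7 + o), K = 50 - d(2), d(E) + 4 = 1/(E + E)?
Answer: 20425/12 ≈ 1702.1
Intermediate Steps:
d(E) = -4 + 1/(2*E) (d(E) = -4 + 1/(E + E) = -4 + 1/(2*E))
K = 215/4 (K = 50 - (-4 + (1/2)/2) = 50 - (-4 + (1/2)*(1/2)) = 50 - (-4 + 1/4) = 50 - 1*(-15/4) = 50 + 15/4 = 215/4 ≈ 53.750)
z = 1/3 (z = 1/(7 - 4) = 1/3 ≈ 0.33333)
J = 1/3 ≈ 0.33333
(J*95)*K = ((1/3)*95)*(215/4) = (95/3)*(215/4) = 20425/12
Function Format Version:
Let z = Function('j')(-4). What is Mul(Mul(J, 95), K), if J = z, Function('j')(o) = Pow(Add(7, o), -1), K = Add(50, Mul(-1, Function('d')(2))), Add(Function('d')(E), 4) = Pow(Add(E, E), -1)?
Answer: Rational(20425, 12) ≈ 1702.1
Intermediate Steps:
Function('d')(E) = Add(-4, Mul(Rational(1, 2), Pow(E, -1))) (Function('d')(E) = Add(-4, Pow(Add(E, E), -1)) = Add(-4, Pow(Mul(2, E), -1)) = Add(-4, Mul(Rational(1, 2), Pow(E, -1))))
K = Rational(215, 4) (K = Add(50, Mul(-1, Add(-4, Mul(Rational(1, 2), Pow(2, -1))))) = Add(50, Mul(-1, Add(-4, Mul(Rational(1, 2), Rational(1, 2))))) = Add(50, Mul(-1, Add(-4, Rational(1, 4)))) = Add(50, Mul(-1, Rational(-15, 4))) = Add(50, Rational(15, 4)) = Rational(215, 4) ≈ 53.750)
z = Rational(1, 3) (z = Pow(Add(7, -4), -1) = Pow(3, -1) = Rational(1, 3) ≈ 0.33333)
J = Rational(1, 3) ≈ 0.33333
Mul(Mul(J, 95), K) = Mul(Mul(Rational(1, 3), 95), Rational(215, 4)) = Mul(Rational(95, 3), Rational(215, 4)) = Rational(20425, 12)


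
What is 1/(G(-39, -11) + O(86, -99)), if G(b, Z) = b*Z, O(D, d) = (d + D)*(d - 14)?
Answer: 1/1898 ≈ 0.00052687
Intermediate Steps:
O(D, d) = (-14 + d)*(D + d) (O(D, d) = (D + d)*(-14 + d) = (-14 + d)*(D + d))
G(b, Z) = Z*b
1/(G(-39, -11) + O(86, -99)) = 1/(-11*(-39) + ((-99)**2 - 14*86 - 14*(-99) + 86*(-99))) = 1/(429 + (9801 - 1204 + 1386 - 8514)) = 1/(429 + 1469) = 1/1898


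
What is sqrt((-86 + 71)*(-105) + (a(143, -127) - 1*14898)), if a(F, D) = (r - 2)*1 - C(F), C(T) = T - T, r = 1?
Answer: 2*I*sqrt(3331) ≈ 115.43*I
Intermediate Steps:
C(T) = 0
a(F, D) = -1 (a(F, D) = (1 - 2)*1 - 1*0 = -1*1 + 0 = -1 + 0 = -1)
sqrt((-86 + 71)*(-105) + (a(143, -127) - 1*14898)) = sqrt((-86 + 71)*(-105) + (-1 - 1*14898)) = sqrt(-15*(-105) + (-1 - 14898)) = sqrt(1575 - 14899) = sqrt(-13324) = 2*I*sqrt(3331)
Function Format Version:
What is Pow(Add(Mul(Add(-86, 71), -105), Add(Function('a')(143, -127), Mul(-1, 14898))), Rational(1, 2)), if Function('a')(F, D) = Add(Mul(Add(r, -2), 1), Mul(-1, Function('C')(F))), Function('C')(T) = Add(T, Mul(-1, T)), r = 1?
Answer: Mul(2, I, Pow(3331, Rational(1, 2))) ≈ Mul(115.43, I)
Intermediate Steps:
Function('C')(T) = 0
Function('a')(F, D) = -1 (Function('a')(F, D) = Add(Mul(Add(1, -2), 1), Mul(-1, 0)) = Add(Mul(-1, 1), 0) = Add(-1, 0) = -1)
Pow(Add(Mul(Add(-86, 71), -105), Add(Function('a')(143, -127), Mul(-1, 14898))), Rational(1, 2)) = Pow(Add(Mul(Add(-86, 71), -105), Add(-1, Mul(-1, 14898))), Rational(1, 2)) = Pow(Add(Mul(-15, -105), Add(-1, -14898)), Rational(1, 2)) = Pow(Add(1575, -14899), Rational(1, 2)) = Pow(-13324, Rational(1, 2)) = Mul(2, I, Pow(3331, Rational(1, 2)))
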